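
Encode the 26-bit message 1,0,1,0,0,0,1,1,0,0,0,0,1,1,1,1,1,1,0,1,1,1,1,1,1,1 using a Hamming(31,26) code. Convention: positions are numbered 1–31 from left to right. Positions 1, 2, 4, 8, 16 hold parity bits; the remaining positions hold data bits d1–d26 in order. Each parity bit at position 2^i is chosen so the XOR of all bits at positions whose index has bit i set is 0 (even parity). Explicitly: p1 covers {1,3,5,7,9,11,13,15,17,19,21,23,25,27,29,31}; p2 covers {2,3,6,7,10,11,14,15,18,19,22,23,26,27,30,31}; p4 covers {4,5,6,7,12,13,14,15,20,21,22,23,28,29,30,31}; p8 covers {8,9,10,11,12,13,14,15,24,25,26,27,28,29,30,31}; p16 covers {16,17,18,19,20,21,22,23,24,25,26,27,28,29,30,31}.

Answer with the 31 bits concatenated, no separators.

Place data at non-parity positions: p1 p2 1 p4 0 1 0 p8 0 0 1 1 0 0 0 p16 0 1 1 1 1 1 1 0 1 1 1 1 1 1 1
p1 (pos 1,3,5,7,9,11,13,15,17,19,21,23,25,27,29,31): XOR of data positions = 1⊕0⊕0⊕0⊕1⊕0⊕0⊕0⊕1⊕1⊕1⊕1⊕1⊕1⊕1 = 1
p2 (pos 2,3,6,7,10,11,14,15,18,19,22,23,26,27,30,31): XOR of data positions = 1⊕1⊕0⊕0⊕1⊕0⊕0⊕1⊕1⊕1⊕1⊕1⊕1⊕1⊕1 = 1
p4 (pos 4,5,6,7,12,13,14,15,20,21,22,23,28,29,30,31): XOR of data positions = 0⊕1⊕0⊕1⊕0⊕0⊕0⊕1⊕1⊕1⊕1⊕1⊕1⊕1⊕1 = 0
p8 (pos 8,9,10,11,12,13,14,15,24,25,26,27,28,29,30,31): XOR of data positions = 0⊕0⊕1⊕1⊕0⊕0⊕0⊕0⊕1⊕1⊕1⊕1⊕1⊕1⊕1 = 1
p16 (pos 16,17,18,19,20,21,22,23,24,25,26,27,28,29,30,31): XOR of data positions = 0⊕1⊕1⊕1⊕1⊕1⊕1⊕0⊕1⊕1⊕1⊕1⊕1⊕1⊕1 = 1
Codeword: 1110010100110001011111101111111

1110010100110001011111101111111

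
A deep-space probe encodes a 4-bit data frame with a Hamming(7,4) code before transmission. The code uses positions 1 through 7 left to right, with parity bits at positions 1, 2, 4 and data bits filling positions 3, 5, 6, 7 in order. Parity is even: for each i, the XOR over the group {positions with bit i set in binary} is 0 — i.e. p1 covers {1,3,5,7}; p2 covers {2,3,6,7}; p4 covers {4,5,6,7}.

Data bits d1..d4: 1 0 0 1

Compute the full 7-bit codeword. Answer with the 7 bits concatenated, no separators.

Place data at non-parity positions: p1 p2 1 p4 0 0 1
p1 (pos 1,3,5,7): XOR of data positions = 1⊕0⊕1 = 0
p2 (pos 2,3,6,7): XOR of data positions = 1⊕0⊕1 = 0
p4 (pos 4,5,6,7): XOR of data positions = 0⊕0⊕1 = 1
Codeword: 0011001

0011001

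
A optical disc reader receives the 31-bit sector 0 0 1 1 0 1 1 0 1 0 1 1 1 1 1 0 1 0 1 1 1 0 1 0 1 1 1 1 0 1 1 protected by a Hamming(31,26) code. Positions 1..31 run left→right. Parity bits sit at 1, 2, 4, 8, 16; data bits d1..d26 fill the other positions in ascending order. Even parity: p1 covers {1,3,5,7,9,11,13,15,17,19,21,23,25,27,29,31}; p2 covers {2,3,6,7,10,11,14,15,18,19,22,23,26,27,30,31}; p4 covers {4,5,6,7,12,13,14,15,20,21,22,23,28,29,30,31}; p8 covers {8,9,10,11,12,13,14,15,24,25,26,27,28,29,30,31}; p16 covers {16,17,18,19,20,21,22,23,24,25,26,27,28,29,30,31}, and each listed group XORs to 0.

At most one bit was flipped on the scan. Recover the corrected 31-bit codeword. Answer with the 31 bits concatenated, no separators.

0011011010111110101100101111011

s1 (pos 1,3,5,7,9,11,13,15,17,19,21,23,25,27,29,31): 0⊕1⊕0⊕1⊕1⊕1⊕1⊕1⊕1⊕1⊕1⊕1⊕1⊕1⊕0⊕1 = 1
s2 (pos 2,3,6,7,10,11,14,15,18,19,22,23,26,27,30,31): 0⊕1⊕1⊕1⊕0⊕1⊕1⊕1⊕0⊕1⊕0⊕1⊕1⊕1⊕1⊕1 = 0
s4 (pos 4,5,6,7,12,13,14,15,20,21,22,23,28,29,30,31): 1⊕0⊕1⊕1⊕1⊕1⊕1⊕1⊕1⊕1⊕0⊕1⊕1⊕0⊕1⊕1 = 1
s8 (pos 8,9,10,11,12,13,14,15,24,25,26,27,28,29,30,31): 0⊕1⊕0⊕1⊕1⊕1⊕1⊕1⊕0⊕1⊕1⊕1⊕1⊕0⊕1⊕1 = 0
s16 (pos 16,17,18,19,20,21,22,23,24,25,26,27,28,29,30,31): 0⊕1⊕0⊕1⊕1⊕1⊕0⊕1⊕0⊕1⊕1⊕1⊕1⊕0⊕1⊕1 = 1
Syndrome s16…s1 = 10101 → error at position 21.
Flip position 21: 0011011010111110101110101111011 → 0011011010111110101100101111011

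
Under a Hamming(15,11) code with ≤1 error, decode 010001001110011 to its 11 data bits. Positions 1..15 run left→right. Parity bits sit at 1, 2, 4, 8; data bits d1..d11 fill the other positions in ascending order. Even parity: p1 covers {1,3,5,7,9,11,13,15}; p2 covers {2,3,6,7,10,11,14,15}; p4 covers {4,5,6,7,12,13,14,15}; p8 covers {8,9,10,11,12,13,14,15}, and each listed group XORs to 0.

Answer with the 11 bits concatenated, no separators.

00101110111

s1 (pos 1,3,5,7,9,11,13,15): 0⊕0⊕0⊕0⊕1⊕1⊕0⊕1 = 1
s2 (pos 2,3,6,7,10,11,14,15): 1⊕0⊕1⊕0⊕1⊕1⊕1⊕1 = 0
s4 (pos 4,5,6,7,12,13,14,15): 0⊕0⊕1⊕0⊕0⊕0⊕1⊕1 = 1
s8 (pos 8,9,10,11,12,13,14,15): 0⊕1⊕1⊕1⊕0⊕0⊕1⊕1 = 1
Syndrome s8…s1 = 1101 → error at position 13.
Flip position 13: 010001001110011 → 010001001110111
Read data bits from positions 3,5,6,7,9,10,11,12,13,14,15: 00101110111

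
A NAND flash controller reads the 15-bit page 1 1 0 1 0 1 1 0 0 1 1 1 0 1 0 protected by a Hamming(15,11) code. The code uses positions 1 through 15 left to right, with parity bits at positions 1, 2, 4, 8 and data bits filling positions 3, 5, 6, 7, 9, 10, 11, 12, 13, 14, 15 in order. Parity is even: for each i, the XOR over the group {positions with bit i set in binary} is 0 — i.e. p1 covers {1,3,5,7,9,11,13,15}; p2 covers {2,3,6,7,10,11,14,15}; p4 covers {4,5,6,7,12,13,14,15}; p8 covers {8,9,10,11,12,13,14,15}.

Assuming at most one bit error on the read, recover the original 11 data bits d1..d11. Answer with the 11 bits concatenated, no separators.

s1 (pos 1,3,5,7,9,11,13,15): 1⊕0⊕0⊕1⊕0⊕1⊕0⊕0 = 1
s2 (pos 2,3,6,7,10,11,14,15): 1⊕0⊕1⊕1⊕1⊕1⊕1⊕0 = 0
s4 (pos 4,5,6,7,12,13,14,15): 1⊕0⊕1⊕1⊕1⊕0⊕1⊕0 = 1
s8 (pos 8,9,10,11,12,13,14,15): 0⊕0⊕1⊕1⊕1⊕0⊕1⊕0 = 0
Syndrome s8…s1 = 0101 → error at position 5.
Flip position 5: 110101100111010 → 110111100111010
Read data bits from positions 3,5,6,7,9,10,11,12,13,14,15: 01110111010

01110111010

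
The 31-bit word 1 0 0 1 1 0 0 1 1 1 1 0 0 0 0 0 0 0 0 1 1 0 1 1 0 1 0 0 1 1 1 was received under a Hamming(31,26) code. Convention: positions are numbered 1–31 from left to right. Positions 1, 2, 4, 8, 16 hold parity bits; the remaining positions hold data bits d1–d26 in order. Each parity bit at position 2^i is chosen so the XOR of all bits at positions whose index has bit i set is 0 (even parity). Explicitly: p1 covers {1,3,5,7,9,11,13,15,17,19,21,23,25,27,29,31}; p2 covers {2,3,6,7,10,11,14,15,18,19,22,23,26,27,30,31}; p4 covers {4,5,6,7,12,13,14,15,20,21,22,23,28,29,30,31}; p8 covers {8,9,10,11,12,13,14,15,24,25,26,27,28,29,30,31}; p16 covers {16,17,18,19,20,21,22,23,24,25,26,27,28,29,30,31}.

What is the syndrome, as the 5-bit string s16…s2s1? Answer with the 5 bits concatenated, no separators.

s1 (pos 1,3,5,7,9,11,13,15,17,19,21,23,25,27,29,31): 1⊕0⊕1⊕0⊕1⊕1⊕0⊕0⊕0⊕0⊕1⊕1⊕0⊕0⊕1⊕1 = 0
s2 (pos 2,3,6,7,10,11,14,15,18,19,22,23,26,27,30,31): 0⊕0⊕0⊕0⊕1⊕1⊕0⊕0⊕0⊕0⊕0⊕1⊕1⊕0⊕1⊕1 = 0
s4 (pos 4,5,6,7,12,13,14,15,20,21,22,23,28,29,30,31): 1⊕1⊕0⊕0⊕0⊕0⊕0⊕0⊕1⊕1⊕0⊕1⊕0⊕1⊕1⊕1 = 0
s8 (pos 8,9,10,11,12,13,14,15,24,25,26,27,28,29,30,31): 1⊕1⊕1⊕1⊕0⊕0⊕0⊕0⊕1⊕0⊕1⊕0⊕0⊕1⊕1⊕1 = 1
s16 (pos 16,17,18,19,20,21,22,23,24,25,26,27,28,29,30,31): 0⊕0⊕0⊕0⊕1⊕1⊕0⊕1⊕1⊕0⊕1⊕0⊕0⊕1⊕1⊕1 = 0
Syndrome s16…s1 = 01000 → error at position 8.

01000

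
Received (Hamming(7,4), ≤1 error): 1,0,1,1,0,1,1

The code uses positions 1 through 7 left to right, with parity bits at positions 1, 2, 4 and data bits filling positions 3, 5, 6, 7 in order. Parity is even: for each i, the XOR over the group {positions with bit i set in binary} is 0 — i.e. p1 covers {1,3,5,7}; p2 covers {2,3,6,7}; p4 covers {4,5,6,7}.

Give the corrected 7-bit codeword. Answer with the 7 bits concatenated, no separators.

1011010

s1 (pos 1,3,5,7): 1⊕1⊕0⊕1 = 1
s2 (pos 2,3,6,7): 0⊕1⊕1⊕1 = 1
s4 (pos 4,5,6,7): 1⊕0⊕1⊕1 = 1
Syndrome s4…s1 = 111 → error at position 7.
Flip position 7: 1011011 → 1011010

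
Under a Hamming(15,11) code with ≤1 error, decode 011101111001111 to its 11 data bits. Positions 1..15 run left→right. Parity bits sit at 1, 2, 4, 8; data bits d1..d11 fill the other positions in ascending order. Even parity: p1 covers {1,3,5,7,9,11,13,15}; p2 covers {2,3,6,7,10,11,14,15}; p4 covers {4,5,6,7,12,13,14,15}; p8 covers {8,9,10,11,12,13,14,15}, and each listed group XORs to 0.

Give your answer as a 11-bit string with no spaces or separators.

s1 (pos 1,3,5,7,9,11,13,15): 0⊕1⊕0⊕1⊕1⊕0⊕1⊕1 = 1
s2 (pos 2,3,6,7,10,11,14,15): 1⊕1⊕1⊕1⊕0⊕0⊕1⊕1 = 0
s4 (pos 4,5,6,7,12,13,14,15): 1⊕0⊕1⊕1⊕1⊕1⊕1⊕1 = 1
s8 (pos 8,9,10,11,12,13,14,15): 1⊕1⊕0⊕0⊕1⊕1⊕1⊕1 = 0
Syndrome s8…s1 = 0101 → error at position 5.
Flip position 5: 011101111001111 → 011111111001111
Read data bits from positions 3,5,6,7,9,10,11,12,13,14,15: 11111001111

11111001111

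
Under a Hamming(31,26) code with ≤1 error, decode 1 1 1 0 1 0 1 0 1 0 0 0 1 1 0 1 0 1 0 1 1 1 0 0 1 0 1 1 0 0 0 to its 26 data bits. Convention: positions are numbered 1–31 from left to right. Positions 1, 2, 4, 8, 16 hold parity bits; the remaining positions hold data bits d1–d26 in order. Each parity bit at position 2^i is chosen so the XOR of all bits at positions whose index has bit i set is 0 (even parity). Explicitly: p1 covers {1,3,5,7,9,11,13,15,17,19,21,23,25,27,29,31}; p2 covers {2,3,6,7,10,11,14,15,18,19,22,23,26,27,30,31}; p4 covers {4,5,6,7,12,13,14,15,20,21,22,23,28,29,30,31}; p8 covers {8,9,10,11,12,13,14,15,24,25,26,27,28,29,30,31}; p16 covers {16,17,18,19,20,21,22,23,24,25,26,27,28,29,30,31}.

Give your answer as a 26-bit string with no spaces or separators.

s1 (pos 1,3,5,7,9,11,13,15,17,19,21,23,25,27,29,31): 1⊕1⊕1⊕1⊕1⊕0⊕1⊕0⊕0⊕0⊕1⊕0⊕1⊕1⊕0⊕0 = 1
s2 (pos 2,3,6,7,10,11,14,15,18,19,22,23,26,27,30,31): 1⊕1⊕0⊕1⊕0⊕0⊕1⊕0⊕1⊕0⊕1⊕0⊕0⊕1⊕0⊕0 = 1
s4 (pos 4,5,6,7,12,13,14,15,20,21,22,23,28,29,30,31): 0⊕1⊕0⊕1⊕0⊕1⊕1⊕0⊕1⊕1⊕1⊕0⊕1⊕0⊕0⊕0 = 0
s8 (pos 8,9,10,11,12,13,14,15,24,25,26,27,28,29,30,31): 0⊕1⊕0⊕0⊕0⊕1⊕1⊕0⊕0⊕1⊕0⊕1⊕1⊕0⊕0⊕0 = 0
s16 (pos 16,17,18,19,20,21,22,23,24,25,26,27,28,29,30,31): 1⊕0⊕1⊕0⊕1⊕1⊕1⊕0⊕0⊕1⊕0⊕1⊕1⊕0⊕0⊕0 = 0
Syndrome s16…s1 = 00011 → error at position 3.
Flip position 3: 1110101010001101010111001011000 → 1100101010001101010111001011000
Read data bits from positions 3,5,6,7,9,10,11,12,13,14,15,17,18,19,20,21,22,23,24,25,26,27,28,29,30,31: 01011000110010111001011000

01011000110010111001011000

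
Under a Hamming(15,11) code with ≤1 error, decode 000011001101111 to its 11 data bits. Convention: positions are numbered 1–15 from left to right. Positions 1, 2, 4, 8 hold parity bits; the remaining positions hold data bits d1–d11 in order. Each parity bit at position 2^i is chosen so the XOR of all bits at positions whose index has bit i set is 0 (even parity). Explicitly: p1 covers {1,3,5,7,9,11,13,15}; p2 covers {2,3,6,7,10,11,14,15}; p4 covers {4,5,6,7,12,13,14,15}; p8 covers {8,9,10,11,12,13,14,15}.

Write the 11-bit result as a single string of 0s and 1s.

s1 (pos 1,3,5,7,9,11,13,15): 0⊕0⊕1⊕0⊕1⊕0⊕1⊕1 = 0
s2 (pos 2,3,6,7,10,11,14,15): 0⊕0⊕1⊕0⊕1⊕0⊕1⊕1 = 0
s4 (pos 4,5,6,7,12,13,14,15): 0⊕1⊕1⊕0⊕1⊕1⊕1⊕1 = 0
s8 (pos 8,9,10,11,12,13,14,15): 0⊕1⊕1⊕0⊕1⊕1⊕1⊕1 = 0
Syndrome s8…s1 = 0000 → no error.
Read data bits from positions 3,5,6,7,9,10,11,12,13,14,15: 01101101111

01101101111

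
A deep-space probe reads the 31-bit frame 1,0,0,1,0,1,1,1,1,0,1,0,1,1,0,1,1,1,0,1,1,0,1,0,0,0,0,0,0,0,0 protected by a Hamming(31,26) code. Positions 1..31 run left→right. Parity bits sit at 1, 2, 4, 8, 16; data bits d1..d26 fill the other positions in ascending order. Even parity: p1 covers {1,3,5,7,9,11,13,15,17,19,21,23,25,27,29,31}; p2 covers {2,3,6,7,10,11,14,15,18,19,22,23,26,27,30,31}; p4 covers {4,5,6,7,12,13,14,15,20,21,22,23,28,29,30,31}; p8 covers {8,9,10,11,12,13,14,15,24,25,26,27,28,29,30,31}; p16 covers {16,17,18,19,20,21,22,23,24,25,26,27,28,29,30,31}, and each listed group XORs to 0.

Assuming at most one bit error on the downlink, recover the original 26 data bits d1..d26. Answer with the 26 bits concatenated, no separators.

s1 (pos 1,3,5,7,9,11,13,15,17,19,21,23,25,27,29,31): 1⊕0⊕0⊕1⊕1⊕1⊕1⊕0⊕1⊕0⊕1⊕1⊕0⊕0⊕0⊕0 = 0
s2 (pos 2,3,6,7,10,11,14,15,18,19,22,23,26,27,30,31): 0⊕0⊕1⊕1⊕0⊕1⊕1⊕0⊕1⊕0⊕0⊕1⊕0⊕0⊕0⊕0 = 0
s4 (pos 4,5,6,7,12,13,14,15,20,21,22,23,28,29,30,31): 1⊕0⊕1⊕1⊕0⊕1⊕1⊕0⊕1⊕1⊕0⊕1⊕0⊕0⊕0⊕0 = 0
s8 (pos 8,9,10,11,12,13,14,15,24,25,26,27,28,29,30,31): 1⊕1⊕0⊕1⊕0⊕1⊕1⊕0⊕0⊕0⊕0⊕0⊕0⊕0⊕0⊕0 = 1
s16 (pos 16,17,18,19,20,21,22,23,24,25,26,27,28,29,30,31): 1⊕1⊕1⊕0⊕1⊕1⊕0⊕1⊕0⊕0⊕0⊕0⊕0⊕0⊕0⊕0 = 0
Syndrome s16…s1 = 01000 → error at position 8.
Flip position 8: 1001011110101101110110100000000 → 1001011010101101110110100000000
Read data bits from positions 3,5,6,7,9,10,11,12,13,14,15,17,18,19,20,21,22,23,24,25,26,27,28,29,30,31: 00111010110110110100000000

00111010110110110100000000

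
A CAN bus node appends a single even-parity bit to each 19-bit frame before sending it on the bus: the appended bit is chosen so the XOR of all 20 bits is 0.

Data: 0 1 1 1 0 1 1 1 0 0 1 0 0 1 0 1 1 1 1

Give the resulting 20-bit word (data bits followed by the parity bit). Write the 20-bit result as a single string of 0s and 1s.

01110111001001011110

XOR of the 19 data bits: 0⊕1⊕1⊕1⊕0⊕1⊕1⊕1⊕0⊕0⊕1⊕0⊕0⊕1⊕0⊕1⊕1⊕1⊕1 = 0
Parity bit = 0 (so all 20 bits XOR to 0).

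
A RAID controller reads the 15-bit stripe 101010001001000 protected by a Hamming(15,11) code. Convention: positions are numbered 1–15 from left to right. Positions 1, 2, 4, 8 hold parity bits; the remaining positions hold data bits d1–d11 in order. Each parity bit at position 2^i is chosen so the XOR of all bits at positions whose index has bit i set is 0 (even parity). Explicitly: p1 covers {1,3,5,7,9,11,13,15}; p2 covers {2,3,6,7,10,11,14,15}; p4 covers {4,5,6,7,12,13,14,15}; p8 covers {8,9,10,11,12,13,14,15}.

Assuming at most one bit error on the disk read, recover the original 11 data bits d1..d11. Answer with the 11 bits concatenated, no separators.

11001001000

s1 (pos 1,3,5,7,9,11,13,15): 1⊕1⊕1⊕0⊕1⊕0⊕0⊕0 = 0
s2 (pos 2,3,6,7,10,11,14,15): 0⊕1⊕0⊕0⊕0⊕0⊕0⊕0 = 1
s4 (pos 4,5,6,7,12,13,14,15): 0⊕1⊕0⊕0⊕1⊕0⊕0⊕0 = 0
s8 (pos 8,9,10,11,12,13,14,15): 0⊕1⊕0⊕0⊕1⊕0⊕0⊕0 = 0
Syndrome s8…s1 = 0010 → error at position 2.
Flip position 2: 101010001001000 → 111010001001000
Read data bits from positions 3,5,6,7,9,10,11,12,13,14,15: 11001001000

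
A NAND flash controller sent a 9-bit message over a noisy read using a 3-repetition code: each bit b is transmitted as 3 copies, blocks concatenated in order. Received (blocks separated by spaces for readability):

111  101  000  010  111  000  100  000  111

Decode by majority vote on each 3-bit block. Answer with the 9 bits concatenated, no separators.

110010001

Block 1 (111): 3 ones → 1
Block 2 (101): 2 ones → 1
Block 3 (000): 0 ones → 0
Block 4 (010): 1 one → 0
Block 5 (111): 3 ones → 1
Block 6 (000): 0 ones → 0
Block 7 (100): 1 one → 0
Block 8 (000): 0 ones → 0
Block 9 (111): 3 ones → 1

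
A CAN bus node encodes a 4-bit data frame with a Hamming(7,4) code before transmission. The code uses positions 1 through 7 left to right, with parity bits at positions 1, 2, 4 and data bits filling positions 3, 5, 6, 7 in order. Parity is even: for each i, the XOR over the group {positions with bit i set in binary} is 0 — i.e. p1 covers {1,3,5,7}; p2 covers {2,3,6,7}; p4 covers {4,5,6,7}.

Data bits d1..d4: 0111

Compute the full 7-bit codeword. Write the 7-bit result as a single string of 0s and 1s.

Place data at non-parity positions: p1 p2 0 p4 1 1 1
p1 (pos 1,3,5,7): XOR of data positions = 0⊕1⊕1 = 0
p2 (pos 2,3,6,7): XOR of data positions = 0⊕1⊕1 = 0
p4 (pos 4,5,6,7): XOR of data positions = 1⊕1⊕1 = 1
Codeword: 0001111

0001111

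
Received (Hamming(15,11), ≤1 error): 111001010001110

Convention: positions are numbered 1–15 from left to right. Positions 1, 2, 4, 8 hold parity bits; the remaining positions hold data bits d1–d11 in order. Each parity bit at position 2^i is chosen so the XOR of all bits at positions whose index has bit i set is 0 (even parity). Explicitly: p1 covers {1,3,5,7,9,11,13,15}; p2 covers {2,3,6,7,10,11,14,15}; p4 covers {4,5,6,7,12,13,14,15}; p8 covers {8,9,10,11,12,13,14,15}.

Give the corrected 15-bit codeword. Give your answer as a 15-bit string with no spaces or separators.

011001010001110

s1 (pos 1,3,5,7,9,11,13,15): 1⊕1⊕0⊕0⊕0⊕0⊕1⊕0 = 1
s2 (pos 2,3,6,7,10,11,14,15): 1⊕1⊕1⊕0⊕0⊕0⊕1⊕0 = 0
s4 (pos 4,5,6,7,12,13,14,15): 0⊕0⊕1⊕0⊕1⊕1⊕1⊕0 = 0
s8 (pos 8,9,10,11,12,13,14,15): 1⊕0⊕0⊕0⊕1⊕1⊕1⊕0 = 0
Syndrome s8…s1 = 0001 → error at position 1.
Flip position 1: 111001010001110 → 011001010001110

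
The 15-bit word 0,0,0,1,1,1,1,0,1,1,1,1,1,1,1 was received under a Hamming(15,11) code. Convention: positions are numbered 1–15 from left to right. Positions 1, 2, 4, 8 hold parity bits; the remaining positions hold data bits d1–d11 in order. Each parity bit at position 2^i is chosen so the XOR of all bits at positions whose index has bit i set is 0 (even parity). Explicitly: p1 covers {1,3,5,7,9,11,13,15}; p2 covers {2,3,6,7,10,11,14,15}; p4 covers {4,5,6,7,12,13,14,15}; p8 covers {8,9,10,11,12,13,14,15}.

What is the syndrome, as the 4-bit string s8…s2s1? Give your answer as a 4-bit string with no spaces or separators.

1000

s1 (pos 1,3,5,7,9,11,13,15): 0⊕0⊕1⊕1⊕1⊕1⊕1⊕1 = 0
s2 (pos 2,3,6,7,10,11,14,15): 0⊕0⊕1⊕1⊕1⊕1⊕1⊕1 = 0
s4 (pos 4,5,6,7,12,13,14,15): 1⊕1⊕1⊕1⊕1⊕1⊕1⊕1 = 0
s8 (pos 8,9,10,11,12,13,14,15): 0⊕1⊕1⊕1⊕1⊕1⊕1⊕1 = 1
Syndrome s8…s1 = 1000 → error at position 8.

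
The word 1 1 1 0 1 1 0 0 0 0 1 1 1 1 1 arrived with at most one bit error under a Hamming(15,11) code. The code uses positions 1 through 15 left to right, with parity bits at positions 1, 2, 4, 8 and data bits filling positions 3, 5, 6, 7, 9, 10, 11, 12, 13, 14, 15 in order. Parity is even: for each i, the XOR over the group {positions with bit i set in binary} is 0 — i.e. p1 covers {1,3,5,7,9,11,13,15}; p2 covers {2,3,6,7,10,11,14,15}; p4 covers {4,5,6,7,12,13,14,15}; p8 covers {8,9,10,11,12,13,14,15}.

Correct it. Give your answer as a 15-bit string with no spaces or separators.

111011010011111

s1 (pos 1,3,5,7,9,11,13,15): 1⊕1⊕1⊕0⊕0⊕1⊕1⊕1 = 0
s2 (pos 2,3,6,7,10,11,14,15): 1⊕1⊕1⊕0⊕0⊕1⊕1⊕1 = 0
s4 (pos 4,5,6,7,12,13,14,15): 0⊕1⊕1⊕0⊕1⊕1⊕1⊕1 = 0
s8 (pos 8,9,10,11,12,13,14,15): 0⊕0⊕0⊕1⊕1⊕1⊕1⊕1 = 1
Syndrome s8…s1 = 1000 → error at position 8.
Flip position 8: 111011000011111 → 111011010011111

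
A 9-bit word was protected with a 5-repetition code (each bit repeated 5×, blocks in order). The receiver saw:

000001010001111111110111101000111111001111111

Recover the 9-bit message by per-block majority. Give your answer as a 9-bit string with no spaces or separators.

Block 1 (00000): 0 ones → 0
Block 2 (10100): 2 ones → 0
Block 3 (01111): 4 ones → 1
Block 4 (11111): 5 ones → 1
Block 5 (01111): 4 ones → 1
Block 6 (01000): 1 one → 0
Block 7 (11111): 5 ones → 1
Block 8 (10011): 3 ones → 1
Block 9 (11111): 5 ones → 1

001110111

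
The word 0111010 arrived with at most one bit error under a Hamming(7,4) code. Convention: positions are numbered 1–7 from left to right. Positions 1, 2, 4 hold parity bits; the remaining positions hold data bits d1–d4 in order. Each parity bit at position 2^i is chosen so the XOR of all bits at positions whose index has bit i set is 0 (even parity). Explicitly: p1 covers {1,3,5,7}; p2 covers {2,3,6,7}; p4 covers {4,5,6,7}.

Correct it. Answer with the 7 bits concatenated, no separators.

0101010

s1 (pos 1,3,5,7): 0⊕1⊕0⊕0 = 1
s2 (pos 2,3,6,7): 1⊕1⊕1⊕0 = 1
s4 (pos 4,5,6,7): 1⊕0⊕1⊕0 = 0
Syndrome s4…s1 = 011 → error at position 3.
Flip position 3: 0111010 → 0101010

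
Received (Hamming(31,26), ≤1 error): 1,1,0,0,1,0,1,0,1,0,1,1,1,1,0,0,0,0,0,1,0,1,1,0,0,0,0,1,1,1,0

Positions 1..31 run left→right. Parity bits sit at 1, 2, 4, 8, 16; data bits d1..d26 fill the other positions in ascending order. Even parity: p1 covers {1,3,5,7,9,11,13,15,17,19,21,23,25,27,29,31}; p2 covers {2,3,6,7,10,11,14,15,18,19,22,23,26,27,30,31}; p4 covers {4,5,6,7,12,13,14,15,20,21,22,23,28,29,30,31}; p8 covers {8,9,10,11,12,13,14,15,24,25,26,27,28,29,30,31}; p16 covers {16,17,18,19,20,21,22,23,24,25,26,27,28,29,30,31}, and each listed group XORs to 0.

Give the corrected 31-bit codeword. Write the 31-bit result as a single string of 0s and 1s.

s1 (pos 1,3,5,7,9,11,13,15,17,19,21,23,25,27,29,31): 1⊕0⊕1⊕1⊕1⊕1⊕1⊕0⊕0⊕0⊕0⊕1⊕0⊕0⊕1⊕0 = 0
s2 (pos 2,3,6,7,10,11,14,15,18,19,22,23,26,27,30,31): 1⊕0⊕0⊕1⊕0⊕1⊕1⊕0⊕0⊕0⊕1⊕1⊕0⊕0⊕1⊕0 = 1
s4 (pos 4,5,6,7,12,13,14,15,20,21,22,23,28,29,30,31): 0⊕1⊕0⊕1⊕1⊕1⊕1⊕0⊕1⊕0⊕1⊕1⊕1⊕1⊕1⊕0 = 1
s8 (pos 8,9,10,11,12,13,14,15,24,25,26,27,28,29,30,31): 0⊕1⊕0⊕1⊕1⊕1⊕1⊕0⊕0⊕0⊕0⊕0⊕1⊕1⊕1⊕0 = 0
s16 (pos 16,17,18,19,20,21,22,23,24,25,26,27,28,29,30,31): 0⊕0⊕0⊕0⊕1⊕0⊕1⊕1⊕0⊕0⊕0⊕0⊕1⊕1⊕1⊕0 = 0
Syndrome s16…s1 = 00110 → error at position 6.
Flip position 6: 1100101010111100000101100001110 → 1100111010111100000101100001110

1100111010111100000101100001110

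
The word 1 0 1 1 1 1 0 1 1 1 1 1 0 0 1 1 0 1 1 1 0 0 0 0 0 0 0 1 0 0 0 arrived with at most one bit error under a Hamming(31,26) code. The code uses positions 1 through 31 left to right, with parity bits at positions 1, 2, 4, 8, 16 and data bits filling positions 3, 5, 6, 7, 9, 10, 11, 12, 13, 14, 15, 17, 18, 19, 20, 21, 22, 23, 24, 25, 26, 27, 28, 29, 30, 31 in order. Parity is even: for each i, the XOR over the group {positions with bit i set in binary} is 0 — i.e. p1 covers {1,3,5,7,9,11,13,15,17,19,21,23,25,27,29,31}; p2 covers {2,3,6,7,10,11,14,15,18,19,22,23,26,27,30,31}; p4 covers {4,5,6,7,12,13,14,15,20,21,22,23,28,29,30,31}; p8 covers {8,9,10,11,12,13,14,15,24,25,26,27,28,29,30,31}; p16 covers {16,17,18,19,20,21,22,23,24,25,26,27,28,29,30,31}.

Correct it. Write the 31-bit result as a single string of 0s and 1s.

1011110111110011011100000001001

s1 (pos 1,3,5,7,9,11,13,15,17,19,21,23,25,27,29,31): 1⊕1⊕1⊕0⊕1⊕1⊕0⊕1⊕0⊕1⊕0⊕0⊕0⊕0⊕0⊕0 = 1
s2 (pos 2,3,6,7,10,11,14,15,18,19,22,23,26,27,30,31): 0⊕1⊕1⊕0⊕1⊕1⊕0⊕1⊕1⊕1⊕0⊕0⊕0⊕0⊕0⊕0 = 1
s4 (pos 4,5,6,7,12,13,14,15,20,21,22,23,28,29,30,31): 1⊕1⊕1⊕0⊕1⊕0⊕0⊕1⊕1⊕0⊕0⊕0⊕1⊕0⊕0⊕0 = 1
s8 (pos 8,9,10,11,12,13,14,15,24,25,26,27,28,29,30,31): 1⊕1⊕1⊕1⊕1⊕0⊕0⊕1⊕0⊕0⊕0⊕0⊕1⊕0⊕0⊕0 = 1
s16 (pos 16,17,18,19,20,21,22,23,24,25,26,27,28,29,30,31): 1⊕0⊕1⊕1⊕1⊕0⊕0⊕0⊕0⊕0⊕0⊕0⊕1⊕0⊕0⊕0 = 1
Syndrome s16…s1 = 11111 → error at position 31.
Flip position 31: 1011110111110011011100000001000 → 1011110111110011011100000001001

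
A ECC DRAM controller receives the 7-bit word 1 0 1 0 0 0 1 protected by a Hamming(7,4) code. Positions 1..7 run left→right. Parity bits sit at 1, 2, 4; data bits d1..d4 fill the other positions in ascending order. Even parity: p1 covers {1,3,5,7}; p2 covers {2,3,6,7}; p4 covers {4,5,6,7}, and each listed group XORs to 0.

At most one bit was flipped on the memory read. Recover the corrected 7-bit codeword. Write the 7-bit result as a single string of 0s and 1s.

1010101

s1 (pos 1,3,5,7): 1⊕1⊕0⊕1 = 1
s2 (pos 2,3,6,7): 0⊕1⊕0⊕1 = 0
s4 (pos 4,5,6,7): 0⊕0⊕0⊕1 = 1
Syndrome s4…s1 = 101 → error at position 5.
Flip position 5: 1010001 → 1010101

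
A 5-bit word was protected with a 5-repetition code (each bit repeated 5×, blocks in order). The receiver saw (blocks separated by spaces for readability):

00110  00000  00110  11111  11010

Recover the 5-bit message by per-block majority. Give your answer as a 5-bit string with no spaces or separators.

00011

Block 1 (00110): 2 ones → 0
Block 2 (00000): 0 ones → 0
Block 3 (00110): 2 ones → 0
Block 4 (11111): 5 ones → 1
Block 5 (11010): 3 ones → 1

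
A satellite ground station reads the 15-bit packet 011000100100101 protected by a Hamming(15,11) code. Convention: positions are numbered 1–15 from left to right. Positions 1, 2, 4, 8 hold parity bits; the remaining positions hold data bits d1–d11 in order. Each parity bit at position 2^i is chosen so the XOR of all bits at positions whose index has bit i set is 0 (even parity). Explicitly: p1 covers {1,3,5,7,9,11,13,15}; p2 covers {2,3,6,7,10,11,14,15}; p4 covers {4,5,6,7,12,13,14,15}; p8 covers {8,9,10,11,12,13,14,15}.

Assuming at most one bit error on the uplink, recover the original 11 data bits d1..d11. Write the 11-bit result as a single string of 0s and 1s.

10010100111

s1 (pos 1,3,5,7,9,11,13,15): 0⊕1⊕0⊕1⊕0⊕0⊕1⊕1 = 0
s2 (pos 2,3,6,7,10,11,14,15): 1⊕1⊕0⊕1⊕1⊕0⊕0⊕1 = 1
s4 (pos 4,5,6,7,12,13,14,15): 0⊕0⊕0⊕1⊕0⊕1⊕0⊕1 = 1
s8 (pos 8,9,10,11,12,13,14,15): 0⊕0⊕1⊕0⊕0⊕1⊕0⊕1 = 1
Syndrome s8…s1 = 1110 → error at position 14.
Flip position 14: 011000100100101 → 011000100100111
Read data bits from positions 3,5,6,7,9,10,11,12,13,14,15: 10010100111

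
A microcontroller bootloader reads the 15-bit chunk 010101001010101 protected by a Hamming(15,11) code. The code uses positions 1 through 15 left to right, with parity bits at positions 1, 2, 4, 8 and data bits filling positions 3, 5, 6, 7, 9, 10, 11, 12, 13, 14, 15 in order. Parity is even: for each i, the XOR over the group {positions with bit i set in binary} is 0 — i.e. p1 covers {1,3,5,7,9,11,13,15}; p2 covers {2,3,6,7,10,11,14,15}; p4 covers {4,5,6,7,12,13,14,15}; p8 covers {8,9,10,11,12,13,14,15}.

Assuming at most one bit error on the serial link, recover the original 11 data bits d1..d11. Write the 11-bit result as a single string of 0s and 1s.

s1 (pos 1,3,5,7,9,11,13,15): 0⊕0⊕0⊕0⊕1⊕1⊕1⊕1 = 0
s2 (pos 2,3,6,7,10,11,14,15): 1⊕0⊕1⊕0⊕0⊕1⊕0⊕1 = 0
s4 (pos 4,5,6,7,12,13,14,15): 1⊕0⊕1⊕0⊕0⊕1⊕0⊕1 = 0
s8 (pos 8,9,10,11,12,13,14,15): 0⊕1⊕0⊕1⊕0⊕1⊕0⊕1 = 0
Syndrome s8…s1 = 0000 → no error.
Read data bits from positions 3,5,6,7,9,10,11,12,13,14,15: 00101010101

00101010101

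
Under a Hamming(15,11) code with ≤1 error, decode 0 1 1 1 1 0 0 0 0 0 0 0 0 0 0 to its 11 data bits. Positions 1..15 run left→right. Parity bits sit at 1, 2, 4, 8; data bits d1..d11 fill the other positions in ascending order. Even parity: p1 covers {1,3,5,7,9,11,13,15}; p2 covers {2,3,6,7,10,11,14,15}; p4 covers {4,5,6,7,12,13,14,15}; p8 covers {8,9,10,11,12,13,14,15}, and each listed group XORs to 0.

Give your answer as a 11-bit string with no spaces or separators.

11000000000

s1 (pos 1,3,5,7,9,11,13,15): 0⊕1⊕1⊕0⊕0⊕0⊕0⊕0 = 0
s2 (pos 2,3,6,7,10,11,14,15): 1⊕1⊕0⊕0⊕0⊕0⊕0⊕0 = 0
s4 (pos 4,5,6,7,12,13,14,15): 1⊕1⊕0⊕0⊕0⊕0⊕0⊕0 = 0
s8 (pos 8,9,10,11,12,13,14,15): 0⊕0⊕0⊕0⊕0⊕0⊕0⊕0 = 0
Syndrome s8…s1 = 0000 → no error.
Read data bits from positions 3,5,6,7,9,10,11,12,13,14,15: 11000000000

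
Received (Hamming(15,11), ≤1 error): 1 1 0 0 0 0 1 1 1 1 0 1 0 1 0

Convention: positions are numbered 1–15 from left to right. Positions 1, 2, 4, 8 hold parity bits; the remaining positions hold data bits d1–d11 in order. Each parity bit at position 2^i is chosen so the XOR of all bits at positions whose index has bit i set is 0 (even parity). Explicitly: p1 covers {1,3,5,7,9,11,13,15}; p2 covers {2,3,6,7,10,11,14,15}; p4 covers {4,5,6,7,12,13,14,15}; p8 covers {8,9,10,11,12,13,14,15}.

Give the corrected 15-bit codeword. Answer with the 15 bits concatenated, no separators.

s1 (pos 1,3,5,7,9,11,13,15): 1⊕0⊕0⊕1⊕1⊕0⊕0⊕0 = 1
s2 (pos 2,3,6,7,10,11,14,15): 1⊕0⊕0⊕1⊕1⊕0⊕1⊕0 = 0
s4 (pos 4,5,6,7,12,13,14,15): 0⊕0⊕0⊕1⊕1⊕0⊕1⊕0 = 1
s8 (pos 8,9,10,11,12,13,14,15): 1⊕1⊕1⊕0⊕1⊕0⊕1⊕0 = 1
Syndrome s8…s1 = 1101 → error at position 13.
Flip position 13: 110000111101010 → 110000111101110

110000111101110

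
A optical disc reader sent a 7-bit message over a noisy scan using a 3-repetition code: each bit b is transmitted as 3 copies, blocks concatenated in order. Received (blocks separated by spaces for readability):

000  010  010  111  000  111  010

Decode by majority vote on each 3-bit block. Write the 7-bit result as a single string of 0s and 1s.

Block 1 (000): 0 ones → 0
Block 2 (010): 1 one → 0
Block 3 (010): 1 one → 0
Block 4 (111): 3 ones → 1
Block 5 (000): 0 ones → 0
Block 6 (111): 3 ones → 1
Block 7 (010): 1 one → 0

0001010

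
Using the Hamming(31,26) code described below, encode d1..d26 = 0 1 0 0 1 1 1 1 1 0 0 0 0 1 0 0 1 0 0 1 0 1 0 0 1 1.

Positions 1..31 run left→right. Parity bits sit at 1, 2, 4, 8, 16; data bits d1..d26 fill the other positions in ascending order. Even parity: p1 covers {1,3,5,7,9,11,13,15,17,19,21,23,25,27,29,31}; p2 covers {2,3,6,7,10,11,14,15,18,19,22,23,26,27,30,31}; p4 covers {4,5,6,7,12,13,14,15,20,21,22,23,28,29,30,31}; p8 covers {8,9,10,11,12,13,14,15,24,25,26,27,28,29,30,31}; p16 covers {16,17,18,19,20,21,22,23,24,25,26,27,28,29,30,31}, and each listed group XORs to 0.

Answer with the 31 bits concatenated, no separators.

0100100111111000001001001010011

Place data at non-parity positions: p1 p2 0 p4 1 0 0 p8 1 1 1 1 1 0 0 p16 0 0 1 0 0 1 0 0 1 0 1 0 0 1 1
p1 (pos 1,3,5,7,9,11,13,15,17,19,21,23,25,27,29,31): XOR of data positions = 0⊕1⊕0⊕1⊕1⊕1⊕0⊕0⊕1⊕0⊕0⊕1⊕1⊕0⊕1 = 0
p2 (pos 2,3,6,7,10,11,14,15,18,19,22,23,26,27,30,31): XOR of data positions = 0⊕0⊕0⊕1⊕1⊕0⊕0⊕0⊕1⊕1⊕0⊕0⊕1⊕1⊕1 = 1
p4 (pos 4,5,6,7,12,13,14,15,20,21,22,23,28,29,30,31): XOR of data positions = 1⊕0⊕0⊕1⊕1⊕0⊕0⊕0⊕0⊕1⊕0⊕0⊕0⊕1⊕1 = 0
p8 (pos 8,9,10,11,12,13,14,15,24,25,26,27,28,29,30,31): XOR of data positions = 1⊕1⊕1⊕1⊕1⊕0⊕0⊕0⊕1⊕0⊕1⊕0⊕0⊕1⊕1 = 1
p16 (pos 16,17,18,19,20,21,22,23,24,25,26,27,28,29,30,31): XOR of data positions = 0⊕0⊕1⊕0⊕0⊕1⊕0⊕0⊕1⊕0⊕1⊕0⊕0⊕1⊕1 = 0
Codeword: 0100100111111000001001001010011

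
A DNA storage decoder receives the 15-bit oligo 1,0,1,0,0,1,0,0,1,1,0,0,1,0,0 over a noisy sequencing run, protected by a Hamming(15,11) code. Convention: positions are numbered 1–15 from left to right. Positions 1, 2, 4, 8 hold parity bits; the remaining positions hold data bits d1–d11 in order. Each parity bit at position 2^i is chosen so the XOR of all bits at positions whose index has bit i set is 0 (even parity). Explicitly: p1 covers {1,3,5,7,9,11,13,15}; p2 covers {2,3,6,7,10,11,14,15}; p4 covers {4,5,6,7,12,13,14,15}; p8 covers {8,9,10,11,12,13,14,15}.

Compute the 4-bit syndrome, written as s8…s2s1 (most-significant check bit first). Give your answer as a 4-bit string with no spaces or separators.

1010

s1 (pos 1,3,5,7,9,11,13,15): 1⊕1⊕0⊕0⊕1⊕0⊕1⊕0 = 0
s2 (pos 2,3,6,7,10,11,14,15): 0⊕1⊕1⊕0⊕1⊕0⊕0⊕0 = 1
s4 (pos 4,5,6,7,12,13,14,15): 0⊕0⊕1⊕0⊕0⊕1⊕0⊕0 = 0
s8 (pos 8,9,10,11,12,13,14,15): 0⊕1⊕1⊕0⊕0⊕1⊕0⊕0 = 1
Syndrome s8…s1 = 1010 → error at position 10.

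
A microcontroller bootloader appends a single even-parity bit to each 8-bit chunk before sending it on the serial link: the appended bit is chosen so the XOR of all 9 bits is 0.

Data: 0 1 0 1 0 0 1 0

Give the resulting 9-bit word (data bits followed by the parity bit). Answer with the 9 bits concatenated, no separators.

010100101

XOR of the 8 data bits: 0⊕1⊕0⊕1⊕0⊕0⊕1⊕0 = 1
Parity bit = 1 (so all 9 bits XOR to 0).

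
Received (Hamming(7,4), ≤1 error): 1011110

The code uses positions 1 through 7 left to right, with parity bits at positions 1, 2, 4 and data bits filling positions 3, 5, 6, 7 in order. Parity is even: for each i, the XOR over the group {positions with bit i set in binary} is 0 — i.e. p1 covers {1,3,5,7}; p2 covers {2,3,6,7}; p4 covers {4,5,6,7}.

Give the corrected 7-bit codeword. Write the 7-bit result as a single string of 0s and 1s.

s1 (pos 1,3,5,7): 1⊕1⊕1⊕0 = 1
s2 (pos 2,3,6,7): 0⊕1⊕1⊕0 = 0
s4 (pos 4,5,6,7): 1⊕1⊕1⊕0 = 1
Syndrome s4…s1 = 101 → error at position 5.
Flip position 5: 1011110 → 1011010

1011010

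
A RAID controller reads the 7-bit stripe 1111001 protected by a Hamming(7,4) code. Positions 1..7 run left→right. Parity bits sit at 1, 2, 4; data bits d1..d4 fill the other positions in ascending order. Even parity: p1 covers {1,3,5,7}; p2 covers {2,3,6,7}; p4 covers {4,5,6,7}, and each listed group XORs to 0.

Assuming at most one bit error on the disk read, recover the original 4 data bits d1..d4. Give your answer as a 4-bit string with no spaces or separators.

s1 (pos 1,3,5,7): 1⊕1⊕0⊕1 = 1
s2 (pos 2,3,6,7): 1⊕1⊕0⊕1 = 1
s4 (pos 4,5,6,7): 1⊕0⊕0⊕1 = 0
Syndrome s4…s1 = 011 → error at position 3.
Flip position 3: 1111001 → 1101001
Read data bits from positions 3,5,6,7: 0001

0001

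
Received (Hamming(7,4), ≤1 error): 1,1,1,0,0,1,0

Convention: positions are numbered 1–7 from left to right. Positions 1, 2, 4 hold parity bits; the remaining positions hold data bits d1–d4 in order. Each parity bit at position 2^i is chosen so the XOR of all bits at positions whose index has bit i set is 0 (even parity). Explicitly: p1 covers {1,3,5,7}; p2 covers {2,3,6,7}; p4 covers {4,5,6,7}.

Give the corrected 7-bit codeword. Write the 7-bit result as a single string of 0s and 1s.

1110000

s1 (pos 1,3,5,7): 1⊕1⊕0⊕0 = 0
s2 (pos 2,3,6,7): 1⊕1⊕1⊕0 = 1
s4 (pos 4,5,6,7): 0⊕0⊕1⊕0 = 1
Syndrome s4…s1 = 110 → error at position 6.
Flip position 6: 1110010 → 1110000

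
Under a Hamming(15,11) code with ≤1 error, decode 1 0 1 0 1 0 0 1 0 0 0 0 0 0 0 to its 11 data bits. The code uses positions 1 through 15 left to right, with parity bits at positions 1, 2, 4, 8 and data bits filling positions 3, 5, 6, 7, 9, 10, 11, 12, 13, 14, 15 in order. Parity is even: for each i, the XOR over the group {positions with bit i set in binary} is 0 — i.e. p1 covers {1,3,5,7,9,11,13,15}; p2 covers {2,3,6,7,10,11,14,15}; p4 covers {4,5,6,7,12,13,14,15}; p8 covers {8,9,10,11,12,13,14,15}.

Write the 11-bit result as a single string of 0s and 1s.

s1 (pos 1,3,5,7,9,11,13,15): 1⊕1⊕1⊕0⊕0⊕0⊕0⊕0 = 1
s2 (pos 2,3,6,7,10,11,14,15): 0⊕1⊕0⊕0⊕0⊕0⊕0⊕0 = 1
s4 (pos 4,5,6,7,12,13,14,15): 0⊕1⊕0⊕0⊕0⊕0⊕0⊕0 = 1
s8 (pos 8,9,10,11,12,13,14,15): 1⊕0⊕0⊕0⊕0⊕0⊕0⊕0 = 1
Syndrome s8…s1 = 1111 → error at position 15.
Flip position 15: 101010010000000 → 101010010000001
Read data bits from positions 3,5,6,7,9,10,11,12,13,14,15: 11000000001

11000000001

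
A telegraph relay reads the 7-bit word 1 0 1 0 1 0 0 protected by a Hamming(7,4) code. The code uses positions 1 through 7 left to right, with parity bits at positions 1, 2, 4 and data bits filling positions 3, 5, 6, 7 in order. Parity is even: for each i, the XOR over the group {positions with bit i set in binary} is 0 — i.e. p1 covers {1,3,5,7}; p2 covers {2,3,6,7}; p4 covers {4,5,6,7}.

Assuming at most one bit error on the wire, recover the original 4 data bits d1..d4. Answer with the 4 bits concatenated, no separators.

s1 (pos 1,3,5,7): 1⊕1⊕1⊕0 = 1
s2 (pos 2,3,6,7): 0⊕1⊕0⊕0 = 1
s4 (pos 4,5,6,7): 0⊕1⊕0⊕0 = 1
Syndrome s4…s1 = 111 → error at position 7.
Flip position 7: 1010100 → 1010101
Read data bits from positions 3,5,6,7: 1101

1101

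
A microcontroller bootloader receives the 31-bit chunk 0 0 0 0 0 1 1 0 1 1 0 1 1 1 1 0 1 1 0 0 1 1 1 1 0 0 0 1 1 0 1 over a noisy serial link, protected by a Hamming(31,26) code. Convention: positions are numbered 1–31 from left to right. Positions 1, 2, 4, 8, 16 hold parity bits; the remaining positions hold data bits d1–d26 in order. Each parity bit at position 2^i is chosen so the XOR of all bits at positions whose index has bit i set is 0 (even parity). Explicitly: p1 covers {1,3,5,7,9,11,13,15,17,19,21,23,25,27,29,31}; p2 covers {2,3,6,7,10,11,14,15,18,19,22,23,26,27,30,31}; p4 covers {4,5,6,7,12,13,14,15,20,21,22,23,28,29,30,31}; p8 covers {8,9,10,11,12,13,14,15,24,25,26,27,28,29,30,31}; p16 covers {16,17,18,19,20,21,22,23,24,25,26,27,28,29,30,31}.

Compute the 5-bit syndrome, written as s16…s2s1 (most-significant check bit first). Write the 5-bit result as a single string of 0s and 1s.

s1 (pos 1,3,5,7,9,11,13,15,17,19,21,23,25,27,29,31): 0⊕0⊕0⊕1⊕1⊕0⊕1⊕1⊕1⊕0⊕1⊕1⊕0⊕0⊕1⊕1 = 1
s2 (pos 2,3,6,7,10,11,14,15,18,19,22,23,26,27,30,31): 0⊕0⊕1⊕1⊕1⊕0⊕1⊕1⊕1⊕0⊕1⊕1⊕0⊕0⊕0⊕1 = 1
s4 (pos 4,5,6,7,12,13,14,15,20,21,22,23,28,29,30,31): 0⊕0⊕1⊕1⊕1⊕1⊕1⊕1⊕0⊕1⊕1⊕1⊕1⊕1⊕0⊕1 = 0
s8 (pos 8,9,10,11,12,13,14,15,24,25,26,27,28,29,30,31): 0⊕1⊕1⊕0⊕1⊕1⊕1⊕1⊕1⊕0⊕0⊕0⊕1⊕1⊕0⊕1 = 0
s16 (pos 16,17,18,19,20,21,22,23,24,25,26,27,28,29,30,31): 0⊕1⊕1⊕0⊕0⊕1⊕1⊕1⊕1⊕0⊕0⊕0⊕1⊕1⊕0⊕1 = 1
Syndrome s16…s1 = 10011 → error at position 19.

10011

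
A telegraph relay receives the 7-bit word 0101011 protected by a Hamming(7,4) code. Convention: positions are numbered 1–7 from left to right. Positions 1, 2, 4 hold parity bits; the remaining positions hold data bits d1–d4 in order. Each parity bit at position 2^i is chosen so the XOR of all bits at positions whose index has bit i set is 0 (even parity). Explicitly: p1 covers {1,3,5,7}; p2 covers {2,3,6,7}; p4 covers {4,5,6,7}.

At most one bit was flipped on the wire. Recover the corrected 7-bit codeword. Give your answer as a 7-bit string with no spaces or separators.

0101010

s1 (pos 1,3,5,7): 0⊕0⊕0⊕1 = 1
s2 (pos 2,3,6,7): 1⊕0⊕1⊕1 = 1
s4 (pos 4,5,6,7): 1⊕0⊕1⊕1 = 1
Syndrome s4…s1 = 111 → error at position 7.
Flip position 7: 0101011 → 0101010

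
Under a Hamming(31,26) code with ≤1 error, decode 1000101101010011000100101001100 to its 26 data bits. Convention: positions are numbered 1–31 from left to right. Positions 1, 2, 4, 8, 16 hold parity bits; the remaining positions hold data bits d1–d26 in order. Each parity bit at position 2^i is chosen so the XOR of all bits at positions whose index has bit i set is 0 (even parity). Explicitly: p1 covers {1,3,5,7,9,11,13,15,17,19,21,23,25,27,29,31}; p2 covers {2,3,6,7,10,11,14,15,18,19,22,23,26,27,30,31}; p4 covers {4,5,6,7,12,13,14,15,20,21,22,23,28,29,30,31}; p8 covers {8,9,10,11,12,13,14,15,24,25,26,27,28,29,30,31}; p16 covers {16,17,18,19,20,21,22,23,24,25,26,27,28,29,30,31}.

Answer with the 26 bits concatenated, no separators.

01011101001000100101001100

s1 (pos 1,3,5,7,9,11,13,15,17,19,21,23,25,27,29,31): 1⊕0⊕1⊕1⊕0⊕0⊕0⊕1⊕0⊕0⊕0⊕1⊕1⊕0⊕1⊕0 = 1
s2 (pos 2,3,6,7,10,11,14,15,18,19,22,23,26,27,30,31): 0⊕0⊕0⊕1⊕1⊕0⊕0⊕1⊕0⊕0⊕0⊕1⊕0⊕0⊕0⊕0 = 0
s4 (pos 4,5,6,7,12,13,14,15,20,21,22,23,28,29,30,31): 0⊕1⊕0⊕1⊕1⊕0⊕0⊕1⊕1⊕0⊕0⊕1⊕1⊕1⊕0⊕0 = 0
s8 (pos 8,9,10,11,12,13,14,15,24,25,26,27,28,29,30,31): 1⊕0⊕1⊕0⊕1⊕0⊕0⊕1⊕0⊕1⊕0⊕0⊕1⊕1⊕0⊕0 = 1
s16 (pos 16,17,18,19,20,21,22,23,24,25,26,27,28,29,30,31): 1⊕0⊕0⊕0⊕1⊕0⊕0⊕1⊕0⊕1⊕0⊕0⊕1⊕1⊕0⊕0 = 0
Syndrome s16…s1 = 01001 → error at position 9.
Flip position 9: 1000101101010011000100101001100 → 1000101111010011000100101001100
Read data bits from positions 3,5,6,7,9,10,11,12,13,14,15,17,18,19,20,21,22,23,24,25,26,27,28,29,30,31: 01011101001000100101001100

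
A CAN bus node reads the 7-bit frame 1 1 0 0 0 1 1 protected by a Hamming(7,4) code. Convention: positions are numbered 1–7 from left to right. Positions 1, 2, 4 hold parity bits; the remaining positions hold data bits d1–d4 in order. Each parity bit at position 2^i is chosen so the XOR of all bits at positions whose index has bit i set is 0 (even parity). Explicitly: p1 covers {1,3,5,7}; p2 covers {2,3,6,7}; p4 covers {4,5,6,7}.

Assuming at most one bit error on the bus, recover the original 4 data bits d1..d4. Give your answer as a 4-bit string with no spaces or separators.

0011

s1 (pos 1,3,5,7): 1⊕0⊕0⊕1 = 0
s2 (pos 2,3,6,7): 1⊕0⊕1⊕1 = 1
s4 (pos 4,5,6,7): 0⊕0⊕1⊕1 = 0
Syndrome s4…s1 = 010 → error at position 2.
Flip position 2: 1100011 → 1000011
Read data bits from positions 3,5,6,7: 0011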